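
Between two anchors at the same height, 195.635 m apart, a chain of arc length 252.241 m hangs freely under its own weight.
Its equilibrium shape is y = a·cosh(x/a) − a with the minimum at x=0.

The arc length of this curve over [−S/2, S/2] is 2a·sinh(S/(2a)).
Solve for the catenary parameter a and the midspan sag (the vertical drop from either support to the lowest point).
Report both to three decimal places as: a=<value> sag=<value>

seed: a₀ = √(S³/(24(L−S))) = √(195.635³/(24·56.606)) = 74.239148
iter 1: u=1.317600  f(a)=+5.122e+00  f'(a)=-1.807e+00  a ← 74.239148 − (+5.122e+00/-1.807e+00) = 77.074033
iter 2: u=1.269137  f(a)=+3.080e-01  f'(a)=-1.595e+00  a ← 77.074033 − (+3.080e-01/-1.595e+00) = 77.267085
iter 3: u=1.265966  f(a)=+1.271e-03  f'(a)=-1.582e+00  a ← 77.267085 − (+1.271e-03/-1.582e+00) = 77.267888
iter 4: u=1.265953  f(a)=+2.186e-08  f'(a)=-1.582e+00  a ← 77.267888 − (+2.186e-08/-1.582e+00) = 77.267888
iter 5: u=1.265953  f(a)=-8.527e-14  f'(a)=-1.582e+00  a ← 77.267888 − (-8.527e-14/-1.582e+00) = 77.267888
converged: |Δa| < 1e-12 after 5 iterations
sag = a·(cosh(S/(2a)) − 1) = 77.267888·(cosh(1.265953) − 1) = 70.639877
T_max/T_min = cosh(S/(2a)) = 1.914220

a=77.268 sag=70.640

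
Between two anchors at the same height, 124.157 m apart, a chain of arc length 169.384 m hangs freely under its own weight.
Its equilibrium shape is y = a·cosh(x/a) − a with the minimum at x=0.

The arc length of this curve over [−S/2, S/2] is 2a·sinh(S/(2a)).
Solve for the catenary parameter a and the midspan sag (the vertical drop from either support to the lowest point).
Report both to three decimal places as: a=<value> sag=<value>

a=44.116 sag=51.377

seed: a₀ = √(S³/(24(L−S))) = √(124.157³/(24·45.227)) = 41.990622
iter 1: u=1.478390  f(a)=+5.208e+00  f'(a)=-2.663e+00  a ← 41.990622 − (+5.208e+00/-2.663e+00) = 43.946003
iter 2: u=1.412609  f(a)=+3.859e-01  f'(a)=-2.282e+00  a ← 43.946003 − (+3.859e-01/-2.282e+00) = 44.115094
iter 3: u=1.407194  f(a)=+2.493e-03  f'(a)=-2.253e+00  a ← 44.115094 − (+2.493e-03/-2.253e+00) = 44.116201
iter 4: u=1.407159  f(a)=+1.056e-07  f'(a)=-2.252e+00  a ← 44.116201 − (+1.056e-07/-2.252e+00) = 44.116201
iter 5: u=1.407159  f(a)=+0.000e+00  f'(a)=-2.252e+00  a ← 44.116201 − (+0.000e+00/-2.252e+00) = 44.116201
converged: |Δa| < 1e-12 after 5 iterations
sag = a·(cosh(S/(2a)) − 1) = 44.116201·(cosh(1.407159) − 1) = 51.377118
T_max/T_min = cosh(S/(2a)) = 2.164586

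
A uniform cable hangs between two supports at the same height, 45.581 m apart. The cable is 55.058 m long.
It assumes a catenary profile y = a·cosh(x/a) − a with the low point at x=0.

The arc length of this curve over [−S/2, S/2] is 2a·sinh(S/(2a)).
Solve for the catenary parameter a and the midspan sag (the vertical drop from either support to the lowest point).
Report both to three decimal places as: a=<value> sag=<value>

a=21.013 sag=13.619

seed: a₀ = √(S³/(24(L−S))) = √(45.581³/(24·9.477)) = 20.404911
iter 1: u=1.116912  f(a)=+6.090e-01  f'(a)=-1.050e+00  a ← 20.404911 − (+6.090e-01/-1.050e+00) = 20.984871
iter 2: u=1.086044  f(a)=+2.693e-02  f'(a)=-9.591e-01  a ← 20.984871 − (+2.693e-02/-9.591e-01) = 21.012949
iter 3: u=1.084593  f(a)=+5.805e-05  f'(a)=-9.549e-01  a ← 21.012949 − (+5.805e-05/-9.549e-01) = 21.013010
iter 4: u=1.084590  f(a)=+2.710e-10  f'(a)=-9.549e-01  a ← 21.013010 − (+2.710e-10/-9.549e-01) = 21.013010
iter 5: u=1.084590  f(a)=+0.000e+00  f'(a)=-9.549e-01  a ← 21.013010 − (+0.000e+00/-9.549e-01) = 21.013010
converged: |Δa| < 1e-12 after 5 iterations
sag = a·(cosh(S/(2a)) − 1) = 21.013010·(cosh(1.084590) − 1) = 13.619235
T_max/T_min = cosh(S/(2a)) = 1.648133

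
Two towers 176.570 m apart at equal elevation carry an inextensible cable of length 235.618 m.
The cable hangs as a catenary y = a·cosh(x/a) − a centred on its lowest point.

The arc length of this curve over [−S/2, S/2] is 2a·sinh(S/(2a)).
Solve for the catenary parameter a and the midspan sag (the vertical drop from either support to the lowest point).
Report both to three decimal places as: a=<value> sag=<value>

seed: a₀ = √(S³/(24(L−S))) = √(176.570³/(24·59.048)) = 62.325699
iter 1: u=1.416510  f(a)=+6.215e+00  f'(a)=-2.303e+00  a ← 62.325699 − (+6.215e+00/-2.303e+00) = 65.024022
iter 2: u=1.357729  f(a)=+4.264e-01  f'(a)=-1.997e+00  a ← 65.024022 − (+4.264e-01/-1.997e+00) = 65.237529
iter 3: u=1.353285  f(a)=+2.334e-03  f'(a)=-1.975e+00  a ← 65.237529 − (+2.334e-03/-1.975e+00) = 65.238710
iter 4: u=1.353261  f(a)=+7.078e-08  f'(a)=-1.975e+00  a ← 65.238710 − (+7.078e-08/-1.975e+00) = 65.238710
iter 5: u=1.353261  f(a)=+0.000e+00  f'(a)=-1.975e+00  a ← 65.238710 − (+0.000e+00/-1.975e+00) = 65.238710
converged: |Δa| < 1e-12 after 5 iterations
sag = a·(cosh(S/(2a)) − 1) = 65.238710·(cosh(1.353261) − 1) = 69.427729
T_max/T_min = cosh(S/(2a)) = 2.064211

a=65.239 sag=69.428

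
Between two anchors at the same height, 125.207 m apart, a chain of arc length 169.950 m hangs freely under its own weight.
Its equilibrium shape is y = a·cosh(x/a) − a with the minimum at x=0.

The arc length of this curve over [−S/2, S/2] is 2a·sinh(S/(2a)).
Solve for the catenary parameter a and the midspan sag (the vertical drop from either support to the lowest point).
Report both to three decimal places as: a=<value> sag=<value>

a=44.880 sag=51.219

seed: a₀ = √(S³/(24(L−S))) = √(125.207³/(24·44.743)) = 42.753802
iter 1: u=1.464279  f(a)=+5.049e+00  f'(a)=-2.578e+00  a ← 42.753802 − (+5.049e+00/-2.578e+00) = 44.712613
iter 2: u=1.400131  f(a)=+3.677e-01  f'(a)=-2.215e+00  a ← 44.712613 − (+3.677e-01/-2.215e+00) = 44.878658
iter 3: u=1.394950  f(a)=+2.289e-03  f'(a)=-2.187e+00  a ← 44.878658 − (+2.289e-03/-2.187e+00) = 44.879704
iter 4: u=1.394918  f(a)=+8.995e-08  f'(a)=-2.187e+00  a ← 44.879704 − (+8.995e-08/-2.187e+00) = 44.879704
iter 5: u=1.394918  f(a)=+0.000e+00  f'(a)=-2.187e+00  a ← 44.879704 − (+0.000e+00/-2.187e+00) = 44.879704
converged: |Δa| < 1e-12 after 5 iterations
sag = a·(cosh(S/(2a)) − 1) = 44.879704·(cosh(1.394918) − 1) = 51.218883
T_max/T_min = cosh(S/(2a)) = 2.141248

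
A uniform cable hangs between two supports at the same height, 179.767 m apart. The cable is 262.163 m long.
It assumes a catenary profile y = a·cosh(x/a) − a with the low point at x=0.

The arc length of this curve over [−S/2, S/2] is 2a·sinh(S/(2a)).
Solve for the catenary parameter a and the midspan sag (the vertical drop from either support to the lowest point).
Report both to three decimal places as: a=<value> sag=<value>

a=57.593 sag=85.583

seed: a₀ = √(S³/(24(L−S))) = √(179.767³/(24·82.396)) = 54.200872
iter 1: u=1.658340  f(a)=+1.210e+01  f'(a)=-3.963e+00  a ← 54.200872 − (+1.210e+01/-3.963e+00) = 57.254327
iter 2: u=1.569899  f(a)=+1.098e+00  f'(a)=-3.274e+00  a ← 57.254327 − (+1.098e+00/-3.274e+00) = 57.589684
iter 3: u=1.560757  f(a)=+1.103e-02  f'(a)=-3.208e+00  a ← 57.589684 − (+1.103e-02/-3.208e+00) = 57.593122
iter 4: u=1.560664  f(a)=+1.138e-06  f'(a)=-3.208e+00  a ← 57.593122 − (+1.138e-06/-3.208e+00) = 57.593122
iter 5: u=1.560664  f(a)=+0.000e+00  f'(a)=-3.208e+00  a ← 57.593122 − (+0.000e+00/-3.208e+00) = 57.593122
converged: |Δa| < 1e-12 after 5 iterations
sag = a·(cosh(S/(2a)) − 1) = 57.593122·(cosh(1.560664) − 1) = 85.582740
T_max/T_min = cosh(S/(2a)) = 2.485989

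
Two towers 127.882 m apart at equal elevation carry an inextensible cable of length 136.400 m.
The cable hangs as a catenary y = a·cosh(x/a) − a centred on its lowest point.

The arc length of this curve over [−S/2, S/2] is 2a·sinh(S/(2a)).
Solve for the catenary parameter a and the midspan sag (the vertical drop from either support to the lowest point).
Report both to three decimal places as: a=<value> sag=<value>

seed: a₀ = √(S³/(24(L−S))) = √(127.882³/(24·8.518)) = 101.143899
iter 1: u=0.632179  f(a)=+1.718e-01  f'(a)=-1.753e-01  a ← 101.143899 − (+1.718e-01/-1.753e-01) = 102.124373
iter 2: u=0.626109  f(a)=+2.531e-03  f'(a)=-1.701e-01  a ← 102.124373 − (+2.531e-03/-1.701e-01) = 102.139248
iter 3: u=0.626018  f(a)=+5.671e-07  f'(a)=-1.701e-01  a ← 102.139248 − (+5.671e-07/-1.701e-01) = 102.139252
iter 4: u=0.626018  f(a)=+2.842e-14  f'(a)=-1.701e-01  a ← 102.139252 − (+2.842e-14/-1.701e-01) = 102.139252
converged: |Δa| < 1e-12 after 4 iterations
sag = a·(cosh(S/(2a)) − 1) = 102.139252·(cosh(0.626018) − 1) = 20.676328
T_max/T_min = cosh(S/(2a)) = 1.202433

a=102.139 sag=20.676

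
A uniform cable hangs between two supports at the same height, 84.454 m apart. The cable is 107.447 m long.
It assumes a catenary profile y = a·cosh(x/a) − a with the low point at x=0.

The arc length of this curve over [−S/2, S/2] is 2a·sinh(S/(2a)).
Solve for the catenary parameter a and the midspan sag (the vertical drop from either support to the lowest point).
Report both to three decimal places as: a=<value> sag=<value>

a=34.312 sag=29.434

seed: a₀ = √(S³/(24(L−S))) = √(84.454³/(24·22.993)) = 33.039000
iter 1: u=1.278096  f(a)=+1.953e+00  f'(a)=-1.633e+00  a ← 33.039000 − (+1.953e+00/-1.633e+00) = 34.234847
iter 2: u=1.233451  f(a)=+1.110e-01  f'(a)=-1.452e+00  a ← 34.234847 − (+1.110e-01/-1.452e+00) = 34.311310
iter 3: u=1.230702  f(a)=+4.068e-04  f'(a)=-1.441e+00  a ← 34.311310 − (+4.068e-04/-1.441e+00) = 34.311592
iter 4: u=1.230692  f(a)=+5.505e-09  f'(a)=-1.441e+00  a ← 34.311592 − (+5.505e-09/-1.441e+00) = 34.311592
iter 5: u=1.230692  f(a)=+1.421e-14  f'(a)=-1.441e+00  a ← 34.311592 − (+1.421e-14/-1.441e+00) = 34.311592
converged: |Δa| < 1e-12 after 5 iterations
sag = a·(cosh(S/(2a)) − 1) = 34.311592·(cosh(1.230692) − 1) = 29.433995
T_max/T_min = cosh(S/(2a)) = 1.857844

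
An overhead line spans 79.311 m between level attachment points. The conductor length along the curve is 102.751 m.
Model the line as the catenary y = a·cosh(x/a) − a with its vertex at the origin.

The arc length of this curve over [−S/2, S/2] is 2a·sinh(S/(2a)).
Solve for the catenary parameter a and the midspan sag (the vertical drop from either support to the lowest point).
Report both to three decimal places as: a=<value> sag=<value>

seed: a₀ = √(S³/(24(L−S))) = √(79.311³/(24·23.440)) = 29.779384
iter 1: u=1.331643  f(a)=+2.168e+00  f'(a)=-1.872e+00  a ← 29.779384 − (+2.168e+00/-1.872e+00) = 30.937824
iter 2: u=1.281781  f(a)=+1.329e-01  f'(a)=-1.649e+00  a ← 30.937824 − (+1.329e-01/-1.649e+00) = 31.018463
iter 3: u=1.278448  f(a)=+5.720e-04  f'(a)=-1.634e+00  a ← 31.018463 − (+5.720e-04/-1.634e+00) = 31.018813
iter 4: u=1.278434  f(a)=+1.069e-08  f'(a)=-1.634e+00  a ← 31.018813 − (+1.069e-08/-1.634e+00) = 31.018813
iter 5: u=1.278434  f(a)=-1.421e-14  f'(a)=-1.634e+00  a ← 31.018813 − (-1.421e-14/-1.634e+00) = 31.018813
converged: |Δa| < 1e-12 after 5 iterations
sag = a·(cosh(S/(2a)) − 1) = 31.018813·(cosh(1.278434) − 1) = 28.994592
T_max/T_min = cosh(S/(2a)) = 1.934742

a=31.019 sag=28.995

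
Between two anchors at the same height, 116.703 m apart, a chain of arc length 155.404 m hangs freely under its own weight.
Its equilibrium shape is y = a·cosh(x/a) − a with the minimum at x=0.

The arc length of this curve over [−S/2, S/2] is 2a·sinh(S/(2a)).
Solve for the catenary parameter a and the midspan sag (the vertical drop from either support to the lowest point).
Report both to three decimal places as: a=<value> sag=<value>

seed: a₀ = √(S³/(24(L−S))) = √(116.703³/(24·38.701)) = 41.367218
iter 1: u=1.410573  f(a)=+4.038e+00  f'(a)=-2.271e+00  a ← 41.367218 − (+4.038e+00/-2.271e+00) = 43.145296
iter 2: u=1.352442  f(a)=+2.749e-01  f'(a)=-1.971e+00  a ← 43.145296 − (+2.749e-01/-1.971e+00) = 43.284766
iter 3: u=1.348084  f(a)=+1.481e-03  f'(a)=-1.950e+00  a ← 43.284766 − (+1.481e-03/-1.950e+00) = 43.285526
iter 4: u=1.348060  f(a)=+4.344e-08  f'(a)=-1.950e+00  a ← 43.285526 − (+4.344e-08/-1.950e+00) = 43.285526
iter 5: u=1.348060  f(a)=-2.842e-14  f'(a)=-1.950e+00  a ← 43.285526 − (-2.842e-14/-1.950e+00) = 43.285526
converged: |Δa| < 1e-12 after 5 iterations
sag = a·(cosh(S/(2a)) − 1) = 43.285526·(cosh(1.348060) − 1) = 45.659612
T_max/T_min = cosh(S/(2a)) = 2.054847

a=43.286 sag=45.660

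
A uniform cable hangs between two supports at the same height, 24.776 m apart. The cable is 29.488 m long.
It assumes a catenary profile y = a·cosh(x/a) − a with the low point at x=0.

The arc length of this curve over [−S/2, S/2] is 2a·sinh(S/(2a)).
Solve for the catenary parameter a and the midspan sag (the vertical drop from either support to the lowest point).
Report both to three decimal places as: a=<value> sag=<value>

seed: a₀ = √(S³/(24(L−S))) = √(24.776³/(24·4.712)) = 11.596810
iter 1: u=1.068225  f(a)=+2.763e-01  f'(a)=-9.092e-01  a ← 11.596810 − (+2.763e-01/-9.092e-01) = 11.900656
iter 2: u=1.040951  f(a)=+1.123e-02  f'(a)=-8.367e-01  a ← 11.900656 − (+1.123e-02/-8.367e-01) = 11.914078
iter 3: u=1.039778  f(a)=+2.030e-05  f'(a)=-8.336e-01  a ← 11.914078 − (+2.030e-05/-8.336e-01) = 11.914103
iter 4: u=1.039776  f(a)=+6.656e-11  f'(a)=-8.336e-01  a ← 11.914103 − (+6.656e-11/-8.336e-01) = 11.914103
iter 5: u=1.039776  f(a)=+3.553e-15  f'(a)=-8.336e-01  a ← 11.914103 − (+3.553e-15/-8.336e-01) = 11.914103
converged: |Δa| < 1e-12 after 5 iterations
sag = a·(cosh(S/(2a)) − 1) = 11.914103·(cosh(1.039776) − 1) = 7.041935
T_max/T_min = cosh(S/(2a)) = 1.591059

a=11.914 sag=7.042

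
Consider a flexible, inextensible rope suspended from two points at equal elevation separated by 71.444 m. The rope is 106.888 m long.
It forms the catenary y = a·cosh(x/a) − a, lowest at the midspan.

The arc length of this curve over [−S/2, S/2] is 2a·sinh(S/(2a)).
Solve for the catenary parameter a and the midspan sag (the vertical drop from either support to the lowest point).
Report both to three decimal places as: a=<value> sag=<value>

seed: a₀ = √(S³/(24(L−S))) = √(71.444³/(24·35.444)) = 20.704829
iter 1: u=1.725298  f(a)=+5.665e+00  f'(a)=-4.557e+00  a ← 20.704829 − (+5.665e+00/-4.557e+00) = 21.947860
iter 2: u=1.627585  f(a)=+5.503e-01  f'(a)=-3.711e+00  a ← 21.947860 − (+5.503e-01/-3.711e+00) = 22.096119
iter 3: u=1.616664  f(a)=+6.425e-03  f'(a)=-3.625e+00  a ← 22.096119 − (+6.425e-03/-3.625e+00) = 22.097891
iter 4: u=1.616534  f(a)=+8.984e-07  f'(a)=-3.624e+00  a ← 22.097891 − (+8.984e-07/-3.624e+00) = 22.097891
iter 5: u=1.616534  f(a)=+2.842e-14  f'(a)=-3.624e+00  a ← 22.097891 − (+2.842e-14/-3.624e+00) = 22.097891
converged: |Δa| < 1e-12 after 5 iterations
sag = a·(cosh(S/(2a)) − 1) = 22.097891·(cosh(1.616534) − 1) = 35.734435
T_max/T_min = cosh(S/(2a)) = 2.617097

a=22.098 sag=35.734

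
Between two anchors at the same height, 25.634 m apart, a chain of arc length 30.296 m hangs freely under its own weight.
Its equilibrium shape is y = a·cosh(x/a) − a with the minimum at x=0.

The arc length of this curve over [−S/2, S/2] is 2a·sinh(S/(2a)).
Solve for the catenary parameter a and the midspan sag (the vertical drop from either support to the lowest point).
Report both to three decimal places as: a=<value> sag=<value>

seed: a₀ = √(S³/(24(L−S))) = √(25.634³/(24·4.662)) = 12.269668
iter 1: u=1.044609  f(a)=+2.611e-01  f'(a)=-8.461e-01  a ← 12.269668 − (+2.611e-01/-8.461e-01) = 12.578209
iter 2: u=1.018984  f(a)=+1.017e-02  f'(a)=-7.814e-01  a ← 12.578209 − (+1.017e-02/-7.814e-01) = 12.591227
iter 3: u=1.017931  f(a)=+1.683e-05  f'(a)=-7.788e-01  a ← 12.591227 − (+1.683e-05/-7.788e-01) = 12.591249
iter 4: u=1.017929  f(a)=+4.622e-11  f'(a)=-7.788e-01  a ← 12.591249 − (+4.622e-11/-7.788e-01) = 12.591249
iter 5: u=1.017929  f(a)=+0.000e+00  f'(a)=-7.788e-01  a ← 12.591249 − (+0.000e+00/-7.788e-01) = 12.591249
converged: |Δa| < 1e-12 after 5 iterations
sag = a·(cosh(S/(2a)) − 1) = 12.591249·(cosh(1.017929) − 1) = 7.106504
T_max/T_min = cosh(S/(2a)) = 1.564400

a=12.591 sag=7.107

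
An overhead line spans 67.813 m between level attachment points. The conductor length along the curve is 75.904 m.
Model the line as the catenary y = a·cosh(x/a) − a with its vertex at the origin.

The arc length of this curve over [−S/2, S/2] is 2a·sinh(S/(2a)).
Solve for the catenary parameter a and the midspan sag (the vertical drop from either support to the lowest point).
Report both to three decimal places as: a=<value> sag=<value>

seed: a₀ = √(S³/(24(L−S))) = √(67.813³/(24·8.091)) = 40.074002
iter 1: u=0.846097  f(a)=+2.946e-01  f'(a)=-4.335e-01  a ← 40.074002 − (+2.946e-01/-4.335e-01) = 40.753639
iter 2: u=0.831987  f(a)=+7.662e-03  f'(a)=-4.112e-01  a ← 40.753639 − (+7.662e-03/-4.112e-01) = 40.772272
iter 3: u=0.831607  f(a)=+5.489e-06  f'(a)=-4.106e-01  a ← 40.772272 − (+5.489e-06/-4.106e-01) = 40.772286
iter 4: u=0.831607  f(a)=+2.800e-12  f'(a)=-4.106e-01  a ← 40.772286 − (+2.800e-12/-4.106e-01) = 40.772286
converged: |Δa| < 1e-12 after 4 iterations
sag = a·(cosh(S/(2a)) − 1) = 40.772286·(cosh(0.831607) − 1) = 14.929901
T_max/T_min = cosh(S/(2a)) = 1.366178

a=40.772 sag=14.930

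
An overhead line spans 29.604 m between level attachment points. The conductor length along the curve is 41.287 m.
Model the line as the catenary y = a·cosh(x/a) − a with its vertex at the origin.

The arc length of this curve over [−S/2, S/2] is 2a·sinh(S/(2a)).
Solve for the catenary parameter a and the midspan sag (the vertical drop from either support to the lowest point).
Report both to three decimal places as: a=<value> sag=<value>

a=10.144 sag=12.857

seed: a₀ = √(S³/(24(L−S))) = √(29.604³/(24·11.683)) = 9.619285
iter 1: u=1.538784  f(a)=+1.464e+00  f'(a)=-3.055e+00  a ← 9.619285 − (+1.464e+00/-3.055e+00) = 10.098416
iter 2: u=1.465774  f(a)=+1.165e-01  f'(a)=-2.587e+00  a ← 10.098416 − (+1.165e-01/-2.587e+00) = 10.143446
iter 3: u=1.459267  f(a)=+8.783e-04  f'(a)=-2.548e+00  a ← 10.143446 − (+8.783e-04/-2.548e+00) = 10.143791
iter 4: u=1.459218  f(a)=+5.078e-08  f'(a)=-2.547e+00  a ← 10.143791 − (+5.078e-08/-2.547e+00) = 10.143791
iter 5: u=1.459218  f(a)=-7.105e-15  f'(a)=-2.547e+00  a ← 10.143791 − (-7.105e-15/-2.547e+00) = 10.143791
converged: |Δa| < 1e-12 after 5 iterations
sag = a·(cosh(S/(2a)) − 1) = 10.143791·(cosh(1.459218) − 1) = 12.857309
T_max/T_min = cosh(S/(2a)) = 2.267505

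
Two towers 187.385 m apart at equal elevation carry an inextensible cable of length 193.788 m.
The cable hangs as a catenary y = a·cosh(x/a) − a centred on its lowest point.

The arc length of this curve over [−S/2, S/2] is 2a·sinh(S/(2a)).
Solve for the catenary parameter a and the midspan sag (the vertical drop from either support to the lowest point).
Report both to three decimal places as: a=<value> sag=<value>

seed: a₀ = √(S³/(24(L−S))) = √(187.385³/(24·6.403)) = 206.921140
iter 1: u=0.452793  f(a)=+6.596e-02  f'(a)=-6.317e-02  a ← 206.921140 − (+6.596e-02/-6.317e-02) = 207.965350
iter 2: u=0.450520  f(a)=+5.026e-04  f'(a)=-6.221e-02  a ← 207.965350 − (+5.026e-04/-6.221e-02) = 207.973430
iter 3: u=0.450502  f(a)=+2.968e-08  f'(a)=-6.220e-02  a ← 207.973430 − (+2.968e-08/-6.220e-02) = 207.973430
iter 4: u=0.450502  f(a)=-2.842e-14  f'(a)=-6.220e-02  a ← 207.973430 − (-2.842e-14/-6.220e-02) = 207.973430
converged: |Δa| < 1e-12 after 4 iterations
sag = a·(cosh(S/(2a)) − 1) = 207.973430·(cosh(0.450502) − 1) = 21.463696
T_max/T_min = cosh(S/(2a)) = 1.103204

a=207.973 sag=21.464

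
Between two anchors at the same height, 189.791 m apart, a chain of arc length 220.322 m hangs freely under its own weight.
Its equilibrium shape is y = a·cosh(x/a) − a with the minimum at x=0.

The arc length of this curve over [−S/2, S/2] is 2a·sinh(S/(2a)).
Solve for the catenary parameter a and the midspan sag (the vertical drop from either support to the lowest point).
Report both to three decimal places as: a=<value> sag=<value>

seed: a₀ = √(S³/(24(L−S))) = √(189.791³/(24·30.531)) = 96.591139
iter 1: u=0.982445  f(a)=+1.508e+00  f'(a)=-6.953e-01  a ← 96.591139 − (+1.508e+00/-6.953e-01) = 98.759529
iter 2: u=0.960874  f(a)=+5.227e-02  f'(a)=-6.479e-01  a ← 98.759529 − (+5.227e-02/-6.479e-01) = 98.840202
iter 3: u=0.960090  f(a)=+6.780e-05  f'(a)=-6.462e-01  a ← 98.840202 − (+6.780e-05/-6.462e-01) = 98.840307
iter 4: u=0.960089  f(a)=+1.145e-10  f'(a)=-6.462e-01  a ← 98.840307 − (+1.145e-10/-6.462e-01) = 98.840307
iter 5: u=0.960089  f(a)=-5.684e-14  f'(a)=-6.462e-01  a ← 98.840307 − (-5.684e-14/-6.462e-01) = 98.840307
converged: |Δa| < 1e-12 after 5 iterations
sag = a·(cosh(S/(2a)) − 1) = 98.840307·(cosh(0.960089) − 1) = 49.162572
T_max/T_min = cosh(S/(2a)) = 1.497394

a=98.840 sag=49.163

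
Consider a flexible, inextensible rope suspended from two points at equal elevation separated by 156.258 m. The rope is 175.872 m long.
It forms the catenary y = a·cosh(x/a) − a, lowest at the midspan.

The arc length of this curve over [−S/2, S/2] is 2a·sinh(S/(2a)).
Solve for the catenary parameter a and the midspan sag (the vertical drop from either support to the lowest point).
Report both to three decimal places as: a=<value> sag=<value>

a=91.676 sag=35.357

seed: a₀ = √(S³/(24(L−S))) = √(156.258³/(24·19.614)) = 90.027395
iter 1: u=0.867836  f(a)=+7.520e-01  f'(a)=-4.694e-01  a ← 90.027395 − (+7.520e-01/-4.694e-01) = 91.629257
iter 2: u=0.852664  f(a)=+2.054e-02  f'(a)=-4.441e-01  a ← 91.629257 − (+2.054e-02/-4.441e-01) = 91.675506
iter 3: u=0.852234  f(a)=+1.628e-05  f'(a)=-4.434e-01  a ← 91.675506 − (+1.628e-05/-4.434e-01) = 91.675542
iter 4: u=0.852234  f(a)=+1.026e-11  f'(a)=-4.434e-01  a ← 91.675542 − (+1.026e-11/-4.434e-01) = 91.675542
converged: |Δa| < 1e-12 after 4 iterations
sag = a·(cosh(S/(2a)) − 1) = 91.675542·(cosh(0.852234) − 1) = 35.356521
T_max/T_min = cosh(S/(2a)) = 1.385670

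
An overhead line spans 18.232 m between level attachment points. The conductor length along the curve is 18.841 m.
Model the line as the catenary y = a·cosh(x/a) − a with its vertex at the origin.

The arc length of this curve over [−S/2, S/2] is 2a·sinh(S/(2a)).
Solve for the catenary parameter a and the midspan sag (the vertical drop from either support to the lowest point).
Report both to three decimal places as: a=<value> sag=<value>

a=20.464 sag=2.064

seed: a₀ = √(S³/(24(L−S))) = √(18.232³/(24·0.609)) = 20.362786
iter 1: u=0.447679  f(a)=+6.132e-03  f'(a)=-6.102e-02  a ← 20.362786 − (+6.132e-03/-6.102e-02) = 20.463272
iter 2: u=0.445481  f(a)=+4.569e-05  f'(a)=-6.012e-02  a ← 20.463272 − (+4.569e-05/-6.012e-02) = 20.464032
iter 3: u=0.445465  f(a)=+2.578e-09  f'(a)=-6.011e-02  a ← 20.464032 − (+2.578e-09/-6.011e-02) = 20.464032
iter 4: u=0.445465  f(a)=+3.553e-15  f'(a)=-6.011e-02  a ← 20.464032 − (+3.553e-15/-6.011e-02) = 20.464032
converged: |Δa| < 1e-12 after 4 iterations
sag = a·(cosh(S/(2a)) − 1) = 20.464032·(cosh(0.445465) − 1) = 2.064226
T_max/T_min = cosh(S/(2a)) = 1.100871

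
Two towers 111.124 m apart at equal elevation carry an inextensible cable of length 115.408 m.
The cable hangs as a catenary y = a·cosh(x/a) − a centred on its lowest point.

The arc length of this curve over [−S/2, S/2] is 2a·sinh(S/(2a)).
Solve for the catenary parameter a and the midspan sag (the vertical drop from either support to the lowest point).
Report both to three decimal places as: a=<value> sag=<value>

a=116.189 sag=13.540

seed: a₀ = √(S³/(24(L−S))) = √(111.124³/(24·4.284)) = 115.526455
iter 1: u=0.480946  f(a)=+4.982e-02  f'(a)=-7.589e-02  a ← 115.526455 − (+4.982e-02/-7.589e-02) = 116.182894
iter 2: u=0.478229  f(a)=+4.278e-04  f'(a)=-7.460e-02  a ← 116.182894 − (+4.278e-04/-7.460e-02) = 116.188630
iter 3: u=0.478205  f(a)=+3.216e-08  f'(a)=-7.458e-02  a ← 116.188630 − (+3.216e-08/-7.458e-02) = 116.188630
iter 4: u=0.478205  f(a)=+0.000e+00  f'(a)=-7.458e-02  a ← 116.188630 − (+0.000e+00/-7.458e-02) = 116.188630
converged: |Δa| < 1e-12 after 4 iterations
sag = a·(cosh(S/(2a)) − 1) = 116.188630·(cosh(0.478205) − 1) = 13.540123
T_max/T_min = cosh(S/(2a)) = 1.116536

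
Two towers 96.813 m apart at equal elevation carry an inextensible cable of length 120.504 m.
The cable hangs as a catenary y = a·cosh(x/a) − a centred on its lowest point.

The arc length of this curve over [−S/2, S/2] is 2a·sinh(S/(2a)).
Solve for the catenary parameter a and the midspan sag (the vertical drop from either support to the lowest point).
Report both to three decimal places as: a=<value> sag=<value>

a=41.339 sag=31.731

seed: a₀ = √(S³/(24(L−S))) = √(96.813³/(24·23.691)) = 39.948750
iter 1: u=1.211715  f(a)=+1.801e+00  f'(a)=-1.370e+00  a ← 39.948750 − (+1.801e+00/-1.370e+00) = 41.263936
iter 2: u=1.173095  f(a)=+9.278e-02  f'(a)=-1.232e+00  a ← 41.263936 − (+9.278e-02/-1.232e+00) = 41.339253
iter 3: u=1.170957  f(a)=+2.757e-04  f'(a)=-1.224e+00  a ← 41.339253 − (+2.757e-04/-1.224e+00) = 41.339478
iter 4: u=1.170951  f(a)=+2.451e-09  f'(a)=-1.224e+00  a ← 41.339478 − (+2.451e-09/-1.224e+00) = 41.339478
iter 5: u=1.170951  f(a)=-1.421e-14  f'(a)=-1.224e+00  a ← 41.339478 − (-1.421e-14/-1.224e+00) = 41.339478
converged: |Δa| < 1e-12 after 5 iterations
sag = a·(cosh(S/(2a)) − 1) = 41.339478·(cosh(1.170951) − 1) = 31.730734
T_max/T_min = cosh(S/(2a)) = 1.767565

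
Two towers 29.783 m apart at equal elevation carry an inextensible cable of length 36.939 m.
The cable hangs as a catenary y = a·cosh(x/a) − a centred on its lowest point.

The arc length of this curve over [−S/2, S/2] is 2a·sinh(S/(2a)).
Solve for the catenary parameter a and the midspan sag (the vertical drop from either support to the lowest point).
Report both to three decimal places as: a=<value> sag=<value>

seed: a₀ = √(S³/(24(L−S))) = √(29.783³/(24·7.156)) = 12.402575
iter 1: u=1.200678  f(a)=+5.339e-01  f'(a)=-1.329e+00  a ← 12.402575 − (+5.339e-01/-1.329e+00) = 12.804257
iter 2: u=1.163012  f(a)=+2.703e-02  f'(a)=-1.198e+00  a ← 12.804257 − (+2.703e-02/-1.198e+00) = 12.826830
iter 3: u=1.160965  f(a)=+7.750e-05  f'(a)=-1.191e+00  a ← 12.826830 − (+7.750e-05/-1.191e+00) = 12.826895
iter 4: u=1.160959  f(a)=+6.409e-10  f'(a)=-1.191e+00  a ← 12.826895 − (+6.409e-10/-1.191e+00) = 12.826895
iter 5: u=1.160959  f(a)=+7.105e-15  f'(a)=-1.191e+00  a ← 12.826895 − (+7.105e-15/-1.191e+00) = 12.826895
converged: |Δa| < 1e-12 after 5 iterations
sag = a·(cosh(S/(2a)) − 1) = 12.826895·(cosh(1.160959) − 1) = 9.659805
T_max/T_min = cosh(S/(2a)) = 1.753090

a=12.827 sag=9.660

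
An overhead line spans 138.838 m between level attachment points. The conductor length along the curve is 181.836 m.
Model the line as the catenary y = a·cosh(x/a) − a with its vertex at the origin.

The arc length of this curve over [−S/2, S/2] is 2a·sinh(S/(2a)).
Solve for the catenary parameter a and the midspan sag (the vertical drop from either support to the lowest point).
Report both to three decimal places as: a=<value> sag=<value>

seed: a₀ = √(S³/(24(L−S))) = √(138.838³/(24·42.998)) = 50.925204
iter 1: u=1.363156  f(a)=+4.176e+00  f'(a)=-2.024e+00  a ← 50.925204 − (+4.176e+00/-2.024e+00) = 52.988585
iter 2: u=1.310075  f(a)=+2.672e-01  f'(a)=-1.773e+00  a ← 52.988585 − (+2.672e-01/-1.773e+00) = 53.139351
iter 3: u=1.306358  f(a)=+1.260e-03  f'(a)=-1.756e+00  a ← 53.139351 − (+1.260e-03/-1.756e+00) = 53.140068
iter 4: u=1.306340  f(a)=+2.828e-08  f'(a)=-1.756e+00  a ← 53.140068 − (+2.828e-08/-1.756e+00) = 53.140068
iter 5: u=1.306340  f(a)=+0.000e+00  f'(a)=-1.756e+00  a ← 53.140068 − (+0.000e+00/-1.756e+00) = 53.140068
converged: |Δa| < 1e-12 after 5 iterations
sag = a·(cosh(S/(2a)) − 1) = 53.140068·(cosh(1.306340) − 1) = 52.168761
T_max/T_min = cosh(S/(2a)) = 1.981722

a=53.140 sag=52.169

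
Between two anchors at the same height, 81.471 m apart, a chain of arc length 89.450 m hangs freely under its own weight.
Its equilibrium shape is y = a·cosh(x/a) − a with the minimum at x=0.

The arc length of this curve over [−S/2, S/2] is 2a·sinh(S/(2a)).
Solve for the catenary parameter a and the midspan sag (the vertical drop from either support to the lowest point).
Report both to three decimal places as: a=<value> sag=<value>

seed: a₀ = √(S³/(24(L−S))) = √(81.471³/(24·7.979)) = 53.140388
iter 1: u=0.766564  f(a)=+2.377e-01  f'(a)=-3.183e-01  a ← 53.140388 − (+2.377e-01/-3.183e-01) = 53.887241
iter 2: u=0.755940  f(a)=+5.105e-03  f'(a)=-3.048e-01  a ← 53.887241 − (+5.105e-03/-3.048e-01) = 53.903989
iter 3: u=0.755705  f(a)=+2.468e-06  f'(a)=-3.045e-01  a ← 53.903989 − (+2.468e-06/-3.045e-01) = 53.903998
iter 4: u=0.755705  f(a)=+5.542e-13  f'(a)=-3.045e-01  a ← 53.903998 − (+5.542e-13/-3.045e-01) = 53.903998
converged: |Δa| < 1e-12 after 4 iterations
sag = a·(cosh(S/(2a)) − 1) = 53.903998·(cosh(0.755705) − 1) = 16.138608
T_max/T_min = cosh(S/(2a)) = 1.299395

a=53.904 sag=16.139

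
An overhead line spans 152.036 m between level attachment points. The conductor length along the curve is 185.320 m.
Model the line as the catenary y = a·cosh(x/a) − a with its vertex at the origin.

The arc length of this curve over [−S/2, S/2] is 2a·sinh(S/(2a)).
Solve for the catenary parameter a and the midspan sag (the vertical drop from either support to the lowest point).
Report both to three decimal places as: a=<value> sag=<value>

a=68.405 sag=46.769

seed: a₀ = √(S³/(24(L−S))) = √(152.036³/(24·33.284)) = 66.327904
iter 1: u=1.146094  f(a)=+2.256e+00  f'(a)=-1.142e+00  a ← 66.327904 − (+2.256e+00/-1.142e+00) = 68.303412
iter 2: u=1.112946  f(a)=+1.047e-01  f'(a)=-1.038e+00  a ← 68.303412 − (+1.047e-01/-1.038e+00) = 68.404273
iter 3: u=1.111305  f(a)=+2.499e-04  f'(a)=-1.033e+00  a ← 68.404273 − (+2.499e-04/-1.033e+00) = 68.404515
iter 4: u=1.111301  f(a)=+1.431e-09  f'(a)=-1.033e+00  a ← 68.404515 − (+1.431e-09/-1.033e+00) = 68.404515
iter 5: u=1.111301  f(a)=+2.842e-14  f'(a)=-1.033e+00  a ← 68.404515 − (+2.842e-14/-1.033e+00) = 68.404515
converged: |Δa| < 1e-12 after 5 iterations
sag = a·(cosh(S/(2a)) − 1) = 68.404515·(cosh(1.111301) − 1) = 46.769498
T_max/T_min = cosh(S/(2a)) = 1.683719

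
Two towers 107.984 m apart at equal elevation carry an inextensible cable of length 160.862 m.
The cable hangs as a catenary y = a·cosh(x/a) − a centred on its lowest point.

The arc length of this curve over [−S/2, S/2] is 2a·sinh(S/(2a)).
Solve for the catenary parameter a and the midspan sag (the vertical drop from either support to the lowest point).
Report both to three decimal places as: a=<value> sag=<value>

seed: a₀ = √(S³/(24(L−S))) = √(107.984³/(24·52.878)) = 31.498943
iter 1: u=1.714089  f(a)=+8.334e+00  f'(a)=-4.453e+00  a ← 31.498943 − (+8.334e+00/-4.453e+00) = 33.370446
iter 2: u=1.617959  f(a)=+8.005e-01  f'(a)=-3.635e+00  a ← 33.370446 − (+8.005e-01/-3.635e+00) = 33.590653
iter 3: u=1.607352  f(a)=+9.119e-03  f'(a)=-3.553e+00  a ← 33.590653 − (+9.119e-03/-3.553e+00) = 33.593219
iter 4: u=1.607229  f(a)=+1.213e-06  f'(a)=-3.552e+00  a ← 33.593219 − (+1.213e-06/-3.552e+00) = 33.593220
iter 5: u=1.607229  f(a)=+2.842e-14  f'(a)=-3.552e+00  a ← 33.593220 − (+2.842e-14/-3.552e+00) = 33.593220
converged: |Δa| < 1e-12 after 5 iterations
sag = a·(cosh(S/(2a)) − 1) = 33.593220·(cosh(1.607229) − 1) = 53.571281
T_max/T_min = cosh(S/(2a)) = 2.594705

a=33.593 sag=53.571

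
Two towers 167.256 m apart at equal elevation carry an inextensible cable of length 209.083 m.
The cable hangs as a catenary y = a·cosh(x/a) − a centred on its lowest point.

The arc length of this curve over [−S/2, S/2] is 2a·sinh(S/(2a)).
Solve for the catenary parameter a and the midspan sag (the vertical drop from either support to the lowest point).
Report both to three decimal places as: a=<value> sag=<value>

seed: a₀ = √(S³/(24(L−S))) = √(167.256³/(24·41.827)) = 68.271364
iter 1: u=1.224935  f(a)=+3.252e+00  f'(a)=-1.419e+00  a ← 68.271364 − (+3.252e+00/-1.419e+00) = 70.562967
iter 2: u=1.185154  f(a)=+1.709e-01  f'(a)=-1.274e+00  a ← 70.562967 − (+1.709e-01/-1.274e+00) = 70.697175
iter 3: u=1.182904  f(a)=+5.301e-04  f'(a)=-1.266e+00  a ← 70.697175 − (+5.301e-04/-1.266e+00) = 70.697594
iter 4: u=1.182897  f(a)=+5.134e-09  f'(a)=-1.266e+00  a ← 70.697594 − (+5.134e-09/-1.266e+00) = 70.697594
iter 5: u=1.182897  f(a)=-5.684e-14  f'(a)=-1.266e+00  a ← 70.697594 − (-5.684e-14/-1.266e+00) = 70.697594
converged: |Δa| < 1e-12 after 5 iterations
sag = a·(cosh(S/(2a)) − 1) = 70.697594·(cosh(1.182897) − 1) = 55.504922
T_max/T_min = cosh(S/(2a)) = 1.785103

a=70.698 sag=55.505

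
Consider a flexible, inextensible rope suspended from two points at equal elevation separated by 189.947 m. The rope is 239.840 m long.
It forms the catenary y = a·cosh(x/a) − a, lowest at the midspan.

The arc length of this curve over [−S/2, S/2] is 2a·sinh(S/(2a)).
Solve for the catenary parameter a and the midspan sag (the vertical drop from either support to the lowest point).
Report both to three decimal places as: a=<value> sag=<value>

seed: a₀ = √(S³/(24(L−S))) = √(189.947³/(24·49.893)) = 75.652490
iter 1: u=1.255392  f(a)=+4.082e+00  f'(a)=-1.539e+00  a ← 75.652490 − (+4.082e+00/-1.539e+00) = 78.305239
iter 2: u=1.212863  f(a)=+2.246e-01  f'(a)=-1.374e+00  a ← 78.305239 − (+2.246e-01/-1.374e+00) = 78.468686
iter 3: u=1.210336  f(a)=+7.669e-04  f'(a)=-1.364e+00  a ← 78.468686 − (+7.669e-04/-1.364e+00) = 78.469248
iter 4: u=1.210328  f(a)=+9.013e-09  f'(a)=-1.364e+00  a ← 78.469248 − (+9.013e-09/-1.364e+00) = 78.469248
iter 5: u=1.210328  f(a)=+5.684e-14  f'(a)=-1.364e+00  a ← 78.469248 − (+5.684e-14/-1.364e+00) = 78.469248
converged: |Δa| < 1e-12 after 5 iterations
sag = a·(cosh(S/(2a)) − 1) = 78.469248·(cosh(1.210328) − 1) = 64.842403
T_max/T_min = cosh(S/(2a)) = 1.826342

a=78.469 sag=64.842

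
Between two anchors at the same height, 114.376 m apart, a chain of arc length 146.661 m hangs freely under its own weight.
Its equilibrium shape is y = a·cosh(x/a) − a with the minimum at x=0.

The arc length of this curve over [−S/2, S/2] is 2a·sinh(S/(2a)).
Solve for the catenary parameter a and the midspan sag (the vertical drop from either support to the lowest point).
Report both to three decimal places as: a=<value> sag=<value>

a=45.695 sag=40.707

seed: a₀ = √(S³/(24(L−S))) = √(114.376³/(24·32.285)) = 43.943672
iter 1: u=1.301393  f(a)=+2.847e+00  f'(a)=-1.734e+00  a ← 43.943672 − (+2.847e+00/-1.734e+00) = 45.585646
iter 2: u=1.254518  f(a)=+1.673e-01  f'(a)=-1.535e+00  a ← 45.585646 − (+1.673e-01/-1.535e+00) = 45.694633
iter 3: u=1.251526  f(a)=+6.581e-04  f'(a)=-1.523e+00  a ← 45.694633 − (+6.581e-04/-1.523e+00) = 45.695065
iter 4: u=1.251514  f(a)=+1.027e-08  f'(a)=-1.523e+00  a ← 45.695065 − (+1.027e-08/-1.523e+00) = 45.695065
iter 5: u=1.251514  f(a)=+0.000e+00  f'(a)=-1.523e+00  a ← 45.695065 − (+0.000e+00/-1.523e+00) = 45.695065
converged: |Δa| < 1e-12 after 5 iterations
sag = a·(cosh(S/(2a)) − 1) = 45.695065·(cosh(1.251514) − 1) = 40.707488
T_max/T_min = cosh(S/(2a)) = 1.890851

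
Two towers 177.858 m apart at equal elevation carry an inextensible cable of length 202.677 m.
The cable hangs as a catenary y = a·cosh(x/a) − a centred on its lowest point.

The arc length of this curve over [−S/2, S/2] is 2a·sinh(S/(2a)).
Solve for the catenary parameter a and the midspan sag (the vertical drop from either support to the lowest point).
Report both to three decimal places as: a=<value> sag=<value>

a=99.160 sag=42.622

seed: a₀ = √(S³/(24(L−S))) = √(177.858³/(24·24.819)) = 97.187933
iter 1: u=0.915021  f(a)=+1.060e+00  f'(a)=-5.548e-01  a ← 97.187933 − (+1.060e+00/-5.548e-01) = 99.098441
iter 2: u=0.897380  f(a)=+3.206e-02  f'(a)=-5.217e-01  a ← 99.098441 − (+3.206e-02/-5.217e-01) = 99.159898
iter 3: u=0.896824  f(a)=+3.136e-05  f'(a)=-5.207e-01  a ← 99.159898 − (+3.136e-05/-5.207e-01) = 99.159958
iter 4: u=0.896824  f(a)=+3.013e-11  f'(a)=-5.207e-01  a ← 99.159958 − (+3.013e-11/-5.207e-01) = 99.159958
converged: |Δa| < 1e-12 after 4 iterations
sag = a·(cosh(S/(2a)) − 1) = 99.159958·(cosh(0.896824) − 1) = 42.622230
T_max/T_min = cosh(S/(2a)) = 1.429833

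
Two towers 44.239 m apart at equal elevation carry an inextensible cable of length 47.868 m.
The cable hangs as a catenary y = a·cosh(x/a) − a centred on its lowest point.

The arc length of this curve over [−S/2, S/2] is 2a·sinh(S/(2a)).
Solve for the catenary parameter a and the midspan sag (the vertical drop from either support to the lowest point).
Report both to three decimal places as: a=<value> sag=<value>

seed: a₀ = √(S³/(24(L−S))) = √(44.239³/(24·3.629)) = 31.528902
iter 1: u=0.701563  f(a)=+9.036e-02  f'(a)=-2.417e-01  a ← 31.528902 − (+9.036e-02/-2.417e-01) = 31.902710
iter 2: u=0.693342  f(a)=+1.632e-03  f'(a)=-2.331e-01  a ← 31.902710 − (+1.632e-03/-2.331e-01) = 31.909713
iter 3: u=0.693190  f(a)=+5.542e-07  f'(a)=-2.329e-01  a ← 31.909713 − (+5.542e-07/-2.329e-01) = 31.909715
iter 4: u=0.693190  f(a)=+5.684e-14  f'(a)=-2.329e-01  a ← 31.909715 − (+5.684e-14/-2.329e-01) = 31.909715
converged: |Δa| < 1e-12 after 4 iterations
sag = a·(cosh(S/(2a)) − 1) = 31.909715·(cosh(0.693190) − 1) = 7.978457
T_max/T_min = cosh(S/(2a)) = 1.250032

a=31.910 sag=7.978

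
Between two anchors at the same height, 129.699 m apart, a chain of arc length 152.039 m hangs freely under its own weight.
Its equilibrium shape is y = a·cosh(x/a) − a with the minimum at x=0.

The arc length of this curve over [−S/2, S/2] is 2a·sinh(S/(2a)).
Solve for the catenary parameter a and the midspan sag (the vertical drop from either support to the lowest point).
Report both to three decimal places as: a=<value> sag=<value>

a=65.377 sag=34.888

seed: a₀ = √(S³/(24(L−S))) = √(129.699³/(24·22.340)) = 63.790754
iter 1: u=1.016597  f(a)=+1.183e+00  f'(a)=-7.755e-01  a ← 63.790754 − (+1.183e+00/-7.755e-01) = 65.316435
iter 2: u=0.992851  f(a)=+4.378e-02  f'(a)=-7.191e-01  a ← 65.316435 − (+4.378e-02/-7.191e-01) = 65.377315
iter 3: u=0.991927  f(a)=+6.503e-05  f'(a)=-7.170e-01  a ← 65.377315 − (+6.503e-05/-7.170e-01) = 65.377406
iter 4: u=0.991925  f(a)=+1.440e-10  f'(a)=-7.170e-01  a ← 65.377406 − (+1.440e-10/-7.170e-01) = 65.377406
iter 5: u=0.991925  f(a)=-2.842e-14  f'(a)=-7.170e-01  a ← 65.377406 − (-2.842e-14/-7.170e-01) = 65.377406
converged: |Δa| < 1e-12 after 5 iterations
sag = a·(cosh(S/(2a)) − 1) = 65.377406·(cosh(0.991925) − 1) = 34.888090
T_max/T_min = cosh(S/(2a)) = 1.533641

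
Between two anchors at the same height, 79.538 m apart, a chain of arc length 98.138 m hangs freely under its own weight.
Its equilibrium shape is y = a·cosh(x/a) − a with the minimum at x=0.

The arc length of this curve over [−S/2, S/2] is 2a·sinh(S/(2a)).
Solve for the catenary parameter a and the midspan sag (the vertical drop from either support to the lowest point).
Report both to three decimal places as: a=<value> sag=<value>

a=34.693 sag=25.402

seed: a₀ = √(S³/(24(L−S))) = √(79.538³/(24·18.600)) = 33.573754
iter 1: u=1.184526  f(a)=+1.349e+00  f'(a)=-1.271e+00  a ← 33.573754 − (+1.349e+00/-1.271e+00) = 34.634998
iter 2: u=1.148232  f(a)=+6.662e-02  f'(a)=-1.149e+00  a ← 34.634998 − (+6.662e-02/-1.149e+00) = 34.692992
iter 3: u=1.146312  f(a)=+1.811e-04  f'(a)=-1.142e+00  a ← 34.692992 − (+1.811e-04/-1.142e+00) = 34.693151
iter 4: u=1.146307  f(a)=+1.346e-09  f'(a)=-1.142e+00  a ← 34.693151 − (+1.346e-09/-1.142e+00) = 34.693151
iter 5: u=1.146307  f(a)=+0.000e+00  f'(a)=-1.142e+00  a ← 34.693151 − (+0.000e+00/-1.142e+00) = 34.693151
converged: |Δa| < 1e-12 after 5 iterations
sag = a·(cosh(S/(2a)) − 1) = 34.693151·(cosh(1.146307) − 1) = 25.401620
T_max/T_min = cosh(S/(2a)) = 1.732180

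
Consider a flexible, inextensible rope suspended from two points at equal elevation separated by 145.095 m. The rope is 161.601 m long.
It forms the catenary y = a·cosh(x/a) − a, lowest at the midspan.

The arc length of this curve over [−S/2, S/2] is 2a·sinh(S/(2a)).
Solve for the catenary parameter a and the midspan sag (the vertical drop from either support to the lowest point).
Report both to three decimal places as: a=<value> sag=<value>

a=89.272 sag=31.136

seed: a₀ = √(S³/(24(L−S))) = √(145.095³/(24·16.506)) = 87.811648
iter 1: u=0.826172  f(a)=+5.726e-01  f'(a)=-4.022e-01  a ← 87.811648 − (+5.726e-01/-4.022e-01) = 89.235092
iter 2: u=0.812993  f(a)=+1.422e-02  f'(a)=-3.825e-01  a ← 89.235092 − (+1.422e-02/-3.825e-01) = 89.272268
iter 3: u=0.812654  f(a)=+9.264e-06  f'(a)=-3.820e-01  a ← 89.272268 − (+9.264e-06/-3.820e-01) = 89.272292
iter 4: u=0.812654  f(a)=+3.922e-12  f'(a)=-3.820e-01  a ← 89.272292 − (+3.922e-12/-3.820e-01) = 89.272292
converged: |Δa| < 1e-12 after 4 iterations
sag = a·(cosh(S/(2a)) − 1) = 89.272292·(cosh(0.812654) − 1) = 31.136441
T_max/T_min = cosh(S/(2a)) = 1.348781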